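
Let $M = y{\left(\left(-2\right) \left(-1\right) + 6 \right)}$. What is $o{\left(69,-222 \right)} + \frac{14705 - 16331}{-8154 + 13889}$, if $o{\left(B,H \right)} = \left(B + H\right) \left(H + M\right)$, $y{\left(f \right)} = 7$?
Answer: $\frac{188651199}{5735} \approx 32895.0$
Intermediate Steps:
$M = 7$
$o{\left(B,H \right)} = \left(7 + H\right) \left(B + H\right)$ ($o{\left(B,H \right)} = \left(B + H\right) \left(H + 7\right) = \left(B + H\right) \left(7 + H\right) = \left(7 + H\right) \left(B + H\right)$)
$o{\left(69,-222 \right)} + \frac{14705 - 16331}{-8154 + 13889} = \left(\left(-222\right)^{2} + 7 \cdot 69 + 7 \left(-222\right) + 69 \left(-222\right)\right) + \frac{14705 - 16331}{-8154 + 13889} = \left(49284 + 483 - 1554 - 15318\right) - \frac{1626}{5735} = 32895 - \frac{1626}{5735} = \frac{188651199}{5735}$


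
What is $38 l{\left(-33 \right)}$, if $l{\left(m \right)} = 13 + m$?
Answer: $-760$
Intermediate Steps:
$38 l{\left(-33 \right)} = 38 \left(13 - 33\right) = 38 \left(-20\right) = -760$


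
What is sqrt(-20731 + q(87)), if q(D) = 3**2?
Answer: I*sqrt(20722) ≈ 143.95*I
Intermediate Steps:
q(D) = 9
sqrt(-20731 + q(87)) = sqrt(-20731 + 9) = sqrt(-20722) = I*sqrt(20722)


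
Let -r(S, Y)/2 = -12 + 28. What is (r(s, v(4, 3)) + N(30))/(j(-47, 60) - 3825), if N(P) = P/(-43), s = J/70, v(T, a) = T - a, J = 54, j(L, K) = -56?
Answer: 1406/166883 ≈ 0.0084251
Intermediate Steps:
s = 27/35 (s = 54/70 = 54*(1/70) = 27/35 ≈ 0.77143)
r(S, Y) = -32 (r(S, Y) = -2*(-12 + 28) = -2*16 = -32)
N(P) = -P/43 (N(P) = P*(-1/43) = -P/43)
(r(s, v(4, 3)) + N(30))/(j(-47, 60) - 3825) = (-32 - 1/43*30)/(-56 - 3825) = (-32 - 30/43)/(-3881) = -1406/43*(-1/3881) = 1406/166883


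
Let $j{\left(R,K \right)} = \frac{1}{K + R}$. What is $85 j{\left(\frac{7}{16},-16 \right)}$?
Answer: $- \frac{1360}{249} \approx -5.4618$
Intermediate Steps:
$85 j{\left(\frac{7}{16},-16 \right)} = \frac{85}{-16 + \frac{7}{16}} = \frac{85}{- \frac{249}{16}} = 85 \left(- \frac{16}{249}\right) = - \frac{1360}{249}$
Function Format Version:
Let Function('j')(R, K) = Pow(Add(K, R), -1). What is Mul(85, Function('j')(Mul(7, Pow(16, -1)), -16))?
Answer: Rational(-1360, 249) ≈ -5.4618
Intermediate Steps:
Mul(85, Function('j')(Mul(7, Pow(16, -1)), -16)) = Mul(85, Pow(Add(-16, Mul(7, Pow(16, -1))), -1)) = Mul(85, Pow(Add(-16, Mul(7, Rational(1, 16))), -1)) = Mul(85, Pow(Add(-16, Rational(7, 16)), -1)) = Mul(85, Pow(Rational(-249, 16), -1)) = Mul(85, Rational(-16, 249)) = Rational(-1360, 249)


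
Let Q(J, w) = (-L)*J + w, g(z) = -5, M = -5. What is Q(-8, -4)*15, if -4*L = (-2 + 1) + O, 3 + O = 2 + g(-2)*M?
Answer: -750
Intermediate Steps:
O = 24 (O = -3 + (2 - 5*(-5)) = -3 + (2 + 25) = -3 + 27 = 24)
L = -23/4 (L = -((-2 + 1) + 24)/4 = -(-1 + 24)/4 = -¼*23 = -23/4 ≈ -5.7500)
Q(J, w) = w + 23*J/4 (Q(J, w) = (-1*(-23/4))*J + w = 23*J/4 + w = w + 23*J/4)
Q(-8, -4)*15 = (-4 + (23/4)*(-8))*15 = (-4 - 46)*15 = -50*15 = -750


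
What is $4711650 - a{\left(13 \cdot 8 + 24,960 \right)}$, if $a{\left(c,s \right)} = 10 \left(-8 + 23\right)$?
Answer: $4711500$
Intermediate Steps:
$a{\left(c,s \right)} = 150$ ($a{\left(c,s \right)} = 10 \cdot 15 = 150$)
$4711650 - a{\left(13 \cdot 8 + 24,960 \right)} = 4711650 - 150 = 4711500$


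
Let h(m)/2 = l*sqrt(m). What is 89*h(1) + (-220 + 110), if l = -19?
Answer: -3492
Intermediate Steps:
h(m) = -38*sqrt(m) (h(m) = 2*(-19*sqrt(m)) = -38*sqrt(m))
89*h(1) + (-220 + 110) = 89*(-38*sqrt(1)) + (-220 + 110) = 89*(-38*1) - 110 = 89*(-38) - 110 = -3382 - 110 = -3492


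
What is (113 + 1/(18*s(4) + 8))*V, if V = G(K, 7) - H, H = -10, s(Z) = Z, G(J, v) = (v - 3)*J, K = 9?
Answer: 207943/40 ≈ 5198.6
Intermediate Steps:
G(J, v) = J*(-3 + v) (G(J, v) = (-3 + v)*J = J*(-3 + v))
V = 46 (V = 9*(-3 + 7) - 1*(-10) = 9*4 + 10 = 36 + 10 = 46)
(113 + 1/(18*s(4) + 8))*V = (113 + 1/(18*4 + 8))*46 = (113 + 1/(72 + 8))*46 = (113 + 1/80)*46 = (9041/80)*46 = 207943/40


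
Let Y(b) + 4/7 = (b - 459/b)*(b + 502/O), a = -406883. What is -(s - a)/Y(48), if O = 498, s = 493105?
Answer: -2788762816/5835331 ≈ -477.91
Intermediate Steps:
Y(b) = -4/7 + (251/249 + b)*(b - 459/b) (Y(b) = -4/7 + (b - 459/b)*(b + 502/498) = -4/7 + (b - 459/b)*(b + 502*(1/498)) = -4/7 + (b - 459/b)*(b + 251/249) = -4/7 + (b - 459/b)*(251/249 + b) = -4/7 + (251/249 + b)*(b - 459/b))
-(s - a)/Y(48) = -(493105 - 1*(-406883))/((1/1743)*(-806463 + 48*(-801033 + 1743*48² + 1757*48))/48) = -(493105 + 406883)/((1/1743)*(1/48)*(-806463 + 48*(-801033 + 1743*2304 + 84336))) = -899988/((1/1743)*(1/48)*(-806463 + 48*(-801033 + 4015872 + 84336))) = -899988/((1/1743)*(1/48)*(-806463 + 48*3299175)) = -899988/((1/1743)*(1/48)*(-806463 + 158360400)) = -899988/((1/1743)*(1/48)*157553937) = -899988/17505993/9296 = -899988*9296/17505993 = -1*2788762816/5835331 = -2788762816/5835331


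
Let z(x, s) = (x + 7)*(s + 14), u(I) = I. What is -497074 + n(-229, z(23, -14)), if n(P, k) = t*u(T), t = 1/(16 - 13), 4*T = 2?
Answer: -2982443/6 ≈ -4.9707e+5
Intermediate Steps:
T = ½ (T = (¼)*2 = ½ ≈ 0.50000)
t = ⅓ (t = 1/3 = ⅓ ≈ 0.33333)
z(x, s) = (7 + x)*(14 + s)
n(P, k) = ⅙ (n(P, k) = (⅓)*(½) = ⅙)
-497074 + n(-229, z(23, -14)) = -497074 + ⅙ = -2982443/6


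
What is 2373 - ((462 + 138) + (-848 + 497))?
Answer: 2124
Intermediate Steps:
2373 - ((462 + 138) + (-848 + 497)) = 2373 - (600 - 351) = 2373 - 1*249 = 2373 - 249 = 2124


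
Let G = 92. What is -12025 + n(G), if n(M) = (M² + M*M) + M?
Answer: 4995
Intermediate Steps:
n(M) = M + 2*M² (n(M) = (M² + M²) + M = 2*M² + M = M + 2*M²)
-12025 + n(G) = -12025 + 92*(1 + 2*92) = -12025 + 92*(1 + 184) = -12025 + 92*185 = -12025 + 17020 = 4995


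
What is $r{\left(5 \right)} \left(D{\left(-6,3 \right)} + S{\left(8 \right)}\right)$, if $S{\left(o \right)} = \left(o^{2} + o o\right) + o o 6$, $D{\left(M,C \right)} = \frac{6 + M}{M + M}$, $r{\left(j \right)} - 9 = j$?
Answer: $7168$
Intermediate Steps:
$r{\left(j \right)} = 9 + j$
$D{\left(M,C \right)} = \frac{6 + M}{2 M}$
$S{\left(o \right)} = 8 o^{2}$ ($S{\left(o \right)} = \left(o^{2} + o^{2}\right) + o^{2} \cdot 6 = 2 o^{2} + 6 o^{2} = 8 o^{2}$)
$r{\left(5 \right)} \left(D{\left(-6,3 \right)} + S{\left(8 \right)}\right) = \left(9 + 5\right) \left(\frac{6 - 6}{2 \left(-6\right)} + 8 \cdot 8^{2}\right) = 14 \left(\frac{1}{2} \left(- \frac{1}{6}\right) 0 + 8 \cdot 64\right) = 14 \left(0 + 512\right) = 14 \cdot 512 = 7168$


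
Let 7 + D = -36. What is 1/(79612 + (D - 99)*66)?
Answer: 1/70240 ≈ 1.4237e-5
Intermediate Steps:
D = -43 (D = -7 - 36 = -43)
1/(79612 + (D - 99)*66) = 1/(79612 + (-43 - 99)*66) = 1/(79612 - 142*66) = 1/(79612 - 9372) = 1/70240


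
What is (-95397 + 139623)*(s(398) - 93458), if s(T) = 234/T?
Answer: -822516253650/199 ≈ -4.1332e+9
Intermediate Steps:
(-95397 + 139623)*(s(398) - 93458) = (-95397 + 139623)*(234/398 - 93458) = 44226*(234*(1/398) - 93458) = 44226*(117/199 - 93458) = 44226*(-18598025/199) = -822516253650/199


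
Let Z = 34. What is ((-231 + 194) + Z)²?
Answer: 9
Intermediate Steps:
((-231 + 194) + Z)² = ((-231 + 194) + 34)² = (-37 + 34)² = (-3)² = 9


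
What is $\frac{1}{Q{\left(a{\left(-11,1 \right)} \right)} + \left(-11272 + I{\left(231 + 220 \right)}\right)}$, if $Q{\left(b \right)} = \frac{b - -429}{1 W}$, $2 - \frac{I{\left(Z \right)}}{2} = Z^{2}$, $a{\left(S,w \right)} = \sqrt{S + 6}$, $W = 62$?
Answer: $- \frac{803517241}{335920893123963} - \frac{31 i \sqrt{5}}{335920893123963} \approx -2.392 \cdot 10^{-6} - 2.0635 \cdot 10^{-13} i$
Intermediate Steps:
$a{\left(S,w \right)} = \sqrt{6 + S}$
$I{\left(Z \right)} = 4 - 2 Z^{2}$
$Q{\left(b \right)} = \frac{429}{62} + \frac{b}{62}$ ($Q{\left(b \right)} = \frac{b - -429}{1 \cdot 62} = \frac{b + 429}{62} = \left(429 + b\right) \frac{1}{62} = \frac{429}{62} + \frac{b}{62}$)
$\frac{1}{Q{\left(a{\left(-11,1 \right)} \right)} + \left(-11272 + I{\left(231 + 220 \right)}\right)} = \frac{1}{\left(\frac{429}{62} + \frac{\sqrt{6 - 11}}{62}\right) + \left(-11272 + \left(4 - 2 \left(231 + 220\right)^{2}\right)\right)} = \frac{1}{\left(\frac{429}{62} + \frac{\sqrt{-5}}{62}\right) + \left(-11272 + \left(4 - 2 \cdot 451^{2}\right)\right)} = \frac{1}{\left(\frac{429}{62} + \frac{i \sqrt{5}}{62}\right) + \left(-11272 + \left(4 - 406802\right)\right)} = \frac{1}{\left(\frac{429}{62} + \frac{i \sqrt{5}}{62}\right) - 418070} = \frac{1}{- \frac{25919911}{62} + \frac{i \sqrt{5}}{62}}$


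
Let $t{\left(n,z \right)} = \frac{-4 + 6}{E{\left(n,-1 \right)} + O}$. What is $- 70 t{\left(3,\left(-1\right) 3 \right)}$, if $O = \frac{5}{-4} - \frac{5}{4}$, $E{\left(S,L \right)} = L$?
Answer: $40$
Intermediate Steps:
$O = - \frac{5}{2}$ ($O = 5 \left(- \frac{1}{4}\right) - \frac{5}{4} = - \frac{5}{4} - \frac{5}{4} = - \frac{5}{2} \approx -2.5$)
$t{\left(n,z \right)} = - \frac{4}{7}$ ($t{\left(n,z \right)} = \frac{-4 + 6}{-1 - \frac{5}{2}} = \frac{2}{- \frac{7}{2}} = 2 \left(- \frac{2}{7}\right) = - \frac{4}{7}$)
$- 70 t{\left(3,\left(-1\right) 3 \right)} = \left(-70\right) \left(- \frac{4}{7}\right) = 40$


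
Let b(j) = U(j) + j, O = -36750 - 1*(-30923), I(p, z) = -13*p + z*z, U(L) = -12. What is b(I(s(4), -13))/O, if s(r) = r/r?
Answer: -144/5827 ≈ -0.024713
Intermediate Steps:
s(r) = 1
I(p, z) = z**2 - 13*p (I(p, z) = -13*p + z**2 = z**2 - 13*p)
O = -5827 (O = -36750 + 30923 = -5827)
b(j) = -12 + j
b(I(s(4), -13))/O = (-12 + ((-13)**2 - 13*1))/(-5827) = (-12 + (169 - 13))*(-1/5827) = (-12 + 156)*(-1/5827) = 144*(-1/5827) = -144/5827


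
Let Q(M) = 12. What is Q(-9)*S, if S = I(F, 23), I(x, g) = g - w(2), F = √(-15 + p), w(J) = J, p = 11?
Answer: 252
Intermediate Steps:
F = 2*I (F = √(-15 + 11) = √(-4) = 2*I ≈ 2.0*I)
I(x, g) = -2 + g (I(x, g) = g - 1*2 = g - 2 = -2 + g)
S = 21 (S = -2 + 23 = 21)
Q(-9)*S = 12*21 = 252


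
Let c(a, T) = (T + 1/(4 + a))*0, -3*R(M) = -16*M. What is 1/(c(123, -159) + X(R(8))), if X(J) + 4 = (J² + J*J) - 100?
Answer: 9/31832 ≈ 0.00028273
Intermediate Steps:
R(M) = 16*M/3 (R(M) = -(-16)*M/3 = 16*M/3)
c(a, T) = 0
X(J) = -104 + 2*J² (X(J) = -4 + ((J² + J*J) - 100) = -4 + ((J² + J²) - 100) = -4 + (2*J² - 100) = -4 + (-100 + 2*J²) = -104 + 2*J²)
1/(c(123, -159) + X(R(8))) = 1/(0 + (-104 + 2*((16/3)*8)²)) = 1/(0 + (-104 + 2*(128/3)²)) = 1/(0 + (-104 + 2*(16384/9))) = 1/(0 + (-104 + 32768/9)) = 1/(0 + 31832/9) = 1/(31832/9) = 9/31832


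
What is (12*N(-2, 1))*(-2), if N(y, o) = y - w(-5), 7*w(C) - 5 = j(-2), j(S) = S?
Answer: 408/7 ≈ 58.286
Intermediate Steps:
w(C) = 3/7 (w(C) = 5/7 + (⅐)*(-2) = 5/7 - 2/7 = 3/7)
N(y, o) = -3/7 + y (N(y, o) = y - 1*3/7 = y - 3/7 = -3/7 + y)
(12*N(-2, 1))*(-2) = (12*(-3/7 - 2))*(-2) = (12*(-17/7))*(-2) = -204/7*(-2) = 408/7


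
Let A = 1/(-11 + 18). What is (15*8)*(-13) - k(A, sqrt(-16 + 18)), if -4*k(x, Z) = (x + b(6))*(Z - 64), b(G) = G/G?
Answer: -11048/7 + 2*sqrt(2)/7 ≈ -1577.9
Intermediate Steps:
b(G) = 1
A = 1/7 ≈ 0.14286
k(x, Z) = -(1 + x)*(-64 + Z)/4 (k(x, Z) = -(x + 1)*(Z - 64)/4 = -(1 + x)*(-64 + Z)/4)
(15*8)*(-13) - k(A, sqrt(-16 + 18)) = (15*8)*(-13) - (16 + 16*(1/7) - sqrt(-16 + 18)/4 - 1/4*sqrt(-16 + 18)*1/7) = 120*(-13) - (16 + 16/7 - sqrt(2)/4 - 1/4*sqrt(2)*1/7) = -1560 - (16 + 16/7 - sqrt(2)/4 - sqrt(2)/28) = -1560 - (128/7 - 2*sqrt(2)/7) = -1560 + (-128/7 + 2*sqrt(2)/7) = -11048/7 + 2*sqrt(2)/7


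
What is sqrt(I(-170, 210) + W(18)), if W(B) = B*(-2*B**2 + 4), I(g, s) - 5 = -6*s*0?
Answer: I*sqrt(11587) ≈ 107.64*I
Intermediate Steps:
I(g, s) = 5 (I(g, s) = 5 - 6*s*0 = 5 + 0 = 5)
W(B) = B*(4 - 2*B**2)
sqrt(I(-170, 210) + W(18)) = sqrt(5 + 2*18*(2 - 1*18**2)) = sqrt(5 + 2*18*(2 - 1*324)) = sqrt(5 + 2*18*(2 - 324)) = sqrt(5 + 2*18*(-322)) = sqrt(5 - 11592) = sqrt(-11587) = I*sqrt(11587)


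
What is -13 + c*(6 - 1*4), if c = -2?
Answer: -17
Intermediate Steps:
-13 + c*(6 - 1*4) = -13 - 2*(6 - 1*4) = -13 - 2*(6 - 4) = -13 - 2*2 = -13 - 4 = -17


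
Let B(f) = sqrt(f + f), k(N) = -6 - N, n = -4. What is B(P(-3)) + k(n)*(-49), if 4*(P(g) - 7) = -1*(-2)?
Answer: 98 + sqrt(15) ≈ 101.87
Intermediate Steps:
P(g) = 15/2 (P(g) = 7 + (-1*(-2))/4 = 7 + (1/4)*2 = 7 + 1/2 = 15/2)
B(f) = sqrt(2)*sqrt(f) (B(f) = sqrt(2*f) = sqrt(2)*sqrt(f))
B(P(-3)) + k(n)*(-49) = sqrt(2)*sqrt(15/2) + (-6 - 1*(-4))*(-49) = sqrt(2)*(sqrt(30)/2) + (-6 + 4)*(-49) = sqrt(15) - 2*(-49) = sqrt(15) + 98 = 98 + sqrt(15)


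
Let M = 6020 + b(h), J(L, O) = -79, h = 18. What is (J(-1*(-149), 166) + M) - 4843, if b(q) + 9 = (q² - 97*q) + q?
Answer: -315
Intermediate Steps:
b(q) = -9 + q² - 96*q (b(q) = -9 + ((q² - 97*q) + q) = -9 + (q² - 96*q) = -9 + q² - 96*q)
M = 4607 (M = 6020 + (-9 + 18² - 96*18) = 6020 + (-9 + 324 - 1728) = 6020 - 1413 = 4607)
(J(-1*(-149), 166) + M) - 4843 = (-79 + 4607) - 4843 = 4528 - 4843 = -315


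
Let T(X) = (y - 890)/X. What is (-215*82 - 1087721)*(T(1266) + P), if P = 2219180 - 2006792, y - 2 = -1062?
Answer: -49534694568593/211 ≈ -2.3476e+11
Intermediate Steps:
y = -1060 (y = 2 - 1062 = -1060)
T(X) = -1950/X (T(X) = (-1060 - 890)/X = -1950/X)
P = 212388
(-215*82 - 1087721)*(T(1266) + P) = (-215*82 - 1087721)*(-1950/1266 + 212388) = (-17630 - 1087721)*(-1950*1/1266 + 212388) = -1105351*(-325/211 + 212388) = -1105351*44813543/211 = -49534694568593/211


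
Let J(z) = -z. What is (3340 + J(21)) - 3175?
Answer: 144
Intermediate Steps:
(3340 + J(21)) - 3175 = (3340 - 1*21) - 3175 = (3340 - 21) - 3175 = 3319 - 3175 = 144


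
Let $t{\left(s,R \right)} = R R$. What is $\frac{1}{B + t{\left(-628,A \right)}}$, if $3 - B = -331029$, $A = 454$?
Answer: $\frac{1}{537148} \approx 1.8617 \cdot 10^{-6}$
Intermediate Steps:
$t{\left(s,R \right)} = R^{2}$
$B = 331032$ ($B = 3 - -331029 = 3 + 331029 = 331032$)
$\frac{1}{B + t{\left(-628,A \right)}} = \frac{1}{331032 + 454^{2}} = \frac{1}{331032 + 206116} = \frac{1}{537148}$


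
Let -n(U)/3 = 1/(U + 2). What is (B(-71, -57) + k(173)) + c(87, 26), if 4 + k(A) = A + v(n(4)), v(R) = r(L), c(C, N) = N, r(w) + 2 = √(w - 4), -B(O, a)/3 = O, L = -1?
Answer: 406 + I*√5 ≈ 406.0 + 2.2361*I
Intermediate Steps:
B(O, a) = -3*O
r(w) = -2 + √(-4 + w) (r(w) = -2 + √(w - 4) = -2 + √(-4 + w))
n(U) = -3/(2 + U) (n(U) = -3/(U + 2) = -3/(2 + U))
v(R) = -2 + I*√5 (v(R) = -2 + √(-4 - 1) = -2 + √(-5) = -2 + I*√5)
k(A) = -6 + A + I*√5 (k(A) = -4 + (A + (-2 + I*√5)) = -4 + (-2 + A + I*√5) = -6 + A + I*√5)
(B(-71, -57) + k(173)) + c(87, 26) = (-3*(-71) + (-6 + 173 + I*√5)) + 26 = (213 + (167 + I*√5)) + 26 = (380 + I*√5) + 26 = 406 + I*√5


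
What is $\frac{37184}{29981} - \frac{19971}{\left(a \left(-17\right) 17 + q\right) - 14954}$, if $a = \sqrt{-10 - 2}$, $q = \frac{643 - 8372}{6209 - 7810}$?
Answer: $\frac{301618832793425669}{117351625910733971} - \frac{1408935199278 i \sqrt{3}}{27399398998537} \approx 2.5702 - 0.089066 i$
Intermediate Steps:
$q = \frac{7729}{1601}$ ($q = - \frac{7729}{-1601} = \left(-7729\right) \left(- \frac{1}{1601}\right) = \frac{7729}{1601} \approx 4.8276$)
$a = 2 i \sqrt{3}$ ($a = \sqrt{-12} = 2 i \sqrt{3} \approx 3.4641 i$)
$\frac{37184}{29981} - \frac{19971}{\left(a \left(-17\right) 17 + q\right) - 14954} = \frac{37184}{29981} - \frac{19971}{\left(2 i \sqrt{3} \left(-17\right) 17 + \frac{7729}{1601}\right) - 14954} = 37184 \cdot \frac{1}{29981} - \frac{19971}{\left(- 34 i \sqrt{3} \cdot 17 + \frac{7729}{1601}\right) - 14954} = \frac{5312}{4283} - \frac{19971}{\left(- 578 i \sqrt{3} + \frac{7729}{1601}\right) - 14954} = \frac{5312}{4283} - \frac{19971}{\left(\frac{7729}{1601} - 578 i \sqrt{3}\right) - 14954} = \frac{5312}{4283} - \frac{19971}{- \frac{23933625}{1601} - 578 i \sqrt{3}}$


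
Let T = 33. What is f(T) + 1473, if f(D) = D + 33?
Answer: 1539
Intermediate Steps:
f(D) = 33 + D
f(T) + 1473 = (33 + 33) + 1473 = 66 + 1473 = 1539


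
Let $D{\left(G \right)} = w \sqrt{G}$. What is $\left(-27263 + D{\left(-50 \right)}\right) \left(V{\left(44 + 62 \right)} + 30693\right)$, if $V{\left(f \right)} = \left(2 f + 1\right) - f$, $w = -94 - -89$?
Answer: $-839700400 - 770000 i \sqrt{2} \approx -8.397 \cdot 10^{8} - 1.0889 \cdot 10^{6} i$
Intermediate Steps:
$w = -5$ ($w = -94 + 89 = -5$)
$D{\left(G \right)} = - 5 \sqrt{G}$
$V{\left(f \right)} = 1 + f$ ($V{\left(f \right)} = \left(1 + 2 f\right) - f = 1 + f$)
$\left(-27263 + D{\left(-50 \right)}\right) \left(V{\left(44 + 62 \right)} + 30693\right) = \left(-27263 - 5 \sqrt{-50}\right) \left(\left(1 + \left(44 + 62\right)\right) + 30693\right) = \left(-27263 - 5 \cdot 5 i \sqrt{2}\right) \left(\left(1 + 106\right) + 30693\right) = \left(-27263 - 25 i \sqrt{2}\right) \left(107 + 30693\right) = \left(-27263 - 25 i \sqrt{2}\right) 30800 = -839700400 - 770000 i \sqrt{2}$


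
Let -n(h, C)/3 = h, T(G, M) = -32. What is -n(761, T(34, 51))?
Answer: 2283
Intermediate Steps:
n(h, C) = -3*h
-n(761, T(34, 51)) = -(-3)*761 = -1*(-2283) = 2283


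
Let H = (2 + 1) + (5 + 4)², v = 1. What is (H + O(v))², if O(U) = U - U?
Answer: 7056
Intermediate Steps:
O(U) = 0
H = 84 (H = 3 + 9² = 3 + 81 = 84)
(H + O(v))² = (84 + 0)² = 84² = 7056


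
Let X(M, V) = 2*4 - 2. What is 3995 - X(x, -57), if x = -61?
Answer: 3989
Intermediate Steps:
X(M, V) = 6 (X(M, V) = 8 - 2 = 6)
3995 - X(x, -57) = 3995 - 1*6 = 3995 - 6 = 3989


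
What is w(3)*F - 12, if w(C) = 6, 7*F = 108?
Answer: 564/7 ≈ 80.571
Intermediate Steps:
F = 108/7 (F = (⅐)*108 = 108/7 ≈ 15.429)
w(3)*F - 12 = 6*(108/7) - 12 = 648/7 - 12 = 564/7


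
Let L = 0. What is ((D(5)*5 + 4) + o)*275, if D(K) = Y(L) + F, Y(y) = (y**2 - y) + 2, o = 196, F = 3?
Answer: 61875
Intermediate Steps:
Y(y) = 2 + y**2 - y
D(K) = 5 (D(K) = (2 + 0**2 - 1*0) + 3 = (2 + 0 + 0) + 3 = 2 + 3 = 5)
((D(5)*5 + 4) + o)*275 = ((5*5 + 4) + 196)*275 = ((25 + 4) + 196)*275 = (29 + 196)*275 = 225*275 = 61875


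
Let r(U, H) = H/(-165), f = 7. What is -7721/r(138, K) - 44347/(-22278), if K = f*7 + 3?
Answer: 14191849157/579228 ≈ 24501.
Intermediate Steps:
K = 52 (K = 7*7 + 3 = 49 + 3 = 52)
r(U, H) = -H/165 (r(U, H) = H*(-1/165) = -H/165)
-7721/r(138, K) - 44347/(-22278) = -7721/((-1/165*52)) - 44347/(-22278) = -7721/(-52/165) - 44347*(-1/22278) = -7721*(-165/52) + 44347/22278 = 1273965/52 + 44347/22278 = 14191849157/579228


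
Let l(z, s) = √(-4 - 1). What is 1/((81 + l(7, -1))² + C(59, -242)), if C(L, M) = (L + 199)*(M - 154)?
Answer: -I/(162*√5 + 95612*I) ≈ -1.0459e-5 - 3.9625e-8*I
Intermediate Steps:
C(L, M) = (-154 + M)*(199 + L) (C(L, M) = (199 + L)*(-154 + M) = (-154 + M)*(199 + L))
l(z, s) = I*√5 (l(z, s) = √(-5) = I*√5)
1/((81 + l(7, -1))² + C(59, -242)) = 1/((81 + I*√5)² + (-30646 - 154*59 + 199*(-242) + 59*(-242))) = 1/((81 + I*√5)² + (-30646 - 9086 - 48158 - 14278)) = 1/((81 + I*√5)² - 102168) = 1/(-102168 + (81 + I*√5)²)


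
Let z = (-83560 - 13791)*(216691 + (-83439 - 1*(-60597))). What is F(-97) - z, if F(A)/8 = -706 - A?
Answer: 18871389127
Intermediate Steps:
z = -18871393999 (z = -97351*(216691 + (-83439 + 60597)) = -97351*(216691 - 22842) = -97351*193849 = -18871393999)
F(A) = -5648 - 8*A (F(A) = 8*(-706 - A) = -5648 - 8*A)
F(-97) - z = (-5648 - 8*(-97)) - 1*(-18871393999) = (-5648 + 776) + 18871393999 = -4872 + 18871393999 = 18871389127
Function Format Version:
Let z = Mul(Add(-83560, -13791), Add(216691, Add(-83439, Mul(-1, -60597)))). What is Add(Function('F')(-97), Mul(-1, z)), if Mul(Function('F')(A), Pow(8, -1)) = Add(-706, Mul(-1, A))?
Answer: 18871389127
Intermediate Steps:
z = -18871393999 (z = Mul(-97351, Add(216691, Add(-83439, 60597))) = Mul(-97351, Add(216691, -22842)) = Mul(-97351, 193849) = -18871393999)
Function('F')(A) = Add(-5648, Mul(-8, A)) (Function('F')(A) = Mul(8, Add(-706, Mul(-1, A))) = Add(-5648, Mul(-8, A)))
Add(Function('F')(-97), Mul(-1, z)) = Add(Add(-5648, Mul(-8, -97)), Mul(-1, -18871393999)) = Add(Add(-5648, 776), 18871393999) = Add(-4872, 18871393999) = 18871389127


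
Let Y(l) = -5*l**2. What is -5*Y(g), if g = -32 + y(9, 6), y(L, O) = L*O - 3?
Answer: 9025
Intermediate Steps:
y(L, O) = -3 + L*O
g = 19 (g = -32 + (-3 + 9*6) = -32 + (-3 + 54) = -32 + 51 = 19)
-5*Y(g) = -(-25)*19**2 = -(-25)*361 = -5*(-1805) = 9025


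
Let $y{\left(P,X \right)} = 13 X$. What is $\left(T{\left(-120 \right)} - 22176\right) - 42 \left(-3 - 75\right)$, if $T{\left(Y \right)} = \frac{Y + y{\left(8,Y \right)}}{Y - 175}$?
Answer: $- \frac{1114764}{59} \approx -18894.0$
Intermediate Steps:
$T{\left(Y \right)} = \frac{14 Y}{-175 + Y}$ ($T{\left(Y \right)} = \frac{Y + 13 Y}{Y - 175} = \frac{14 Y}{-175 + Y}$)
$\left(T{\left(-120 \right)} - 22176\right) - 42 \left(-3 - 75\right) = \left(14 \left(-120\right) \frac{1}{-175 - 120} - 22176\right) - 42 \left(-3 - 75\right) = \left(14 \left(-120\right) \frac{1}{-295} - 22176\right) - -3276 = \left(14 \left(-120\right) \left(- \frac{1}{295}\right) - 22176\right) + 3276 = \left(\frac{336}{59} - 22176\right) + 3276 = - \frac{1308048}{59} + 3276 = - \frac{1114764}{59}$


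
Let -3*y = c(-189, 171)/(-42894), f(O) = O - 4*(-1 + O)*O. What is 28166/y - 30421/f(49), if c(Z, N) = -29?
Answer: -33921294164899/271411 ≈ -1.2498e+8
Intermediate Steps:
f(O) = O - 4*O*(-1 + O)
y = -29/128682 (y = -(-29)/(3*(-42894)) = -(-29)*(-1)/(3*42894) = -1/3*29/42894 = -29/128682 ≈ -0.00022536)
28166/y - 30421/f(49) = 28166/(-29/128682) - 30421*1/(49*(5 - 4*49)) = 28166*(-128682/29) - 30421*1/(49*(5 - 196)) = -3624457212/29 - 30421/(49*(-191)) = -3624457212/29 - 30421/(-9359) = -3624457212/29 - 30421*(-1/9359) = -3624457212/29 + 30421/9359 = -33921294164899/271411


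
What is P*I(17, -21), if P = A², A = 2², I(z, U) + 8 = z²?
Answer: 4496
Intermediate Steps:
I(z, U) = -8 + z²
A = 4
P = 16 (P = 4² = 16)
P*I(17, -21) = 16*(-8 + 17²) = 16*(-8 + 289) = 16*281 = 4496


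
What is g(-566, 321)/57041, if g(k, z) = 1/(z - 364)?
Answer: -1/2452763 ≈ -4.0770e-7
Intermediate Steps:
g(k, z) = 1/(-364 + z)
g(-566, 321)/57041 = 1/((-364 + 321)*57041) = (1/57041)/(-43) = -1/43*1/57041 = -1/2452763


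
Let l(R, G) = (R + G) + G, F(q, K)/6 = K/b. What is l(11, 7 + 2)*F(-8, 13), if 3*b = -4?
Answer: -3393/2 ≈ -1696.5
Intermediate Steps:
b = -4/3 (b = (⅓)*(-4) = -4/3 ≈ -1.3333)
F(q, K) = -9*K/2 (F(q, K) = 6*(K/(-4/3)) = 6*(K*(-¾)) = 6*(-3*K/4) = -9*K/2)
l(R, G) = R + 2*G (l(R, G) = (G + R) + G = R + 2*G)
l(11, 7 + 2)*F(-8, 13) = (11 + 2*(7 + 2))*(-9/2*13) = (11 + 2*9)*(-117/2) = (11 + 18)*(-117/2) = 29*(-117/2) = -3393/2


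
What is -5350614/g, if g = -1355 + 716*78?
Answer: -5350614/54493 ≈ -98.189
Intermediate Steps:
g = 54493 (g = -1355 + 55848 = 54493)
-5350614/g = -5350614/54493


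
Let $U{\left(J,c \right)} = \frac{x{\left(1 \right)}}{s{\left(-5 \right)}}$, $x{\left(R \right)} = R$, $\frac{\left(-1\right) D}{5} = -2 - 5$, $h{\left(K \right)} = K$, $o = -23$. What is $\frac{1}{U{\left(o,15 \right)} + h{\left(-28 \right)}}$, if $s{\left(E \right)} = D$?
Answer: $- \frac{35}{979} \approx -0.035751$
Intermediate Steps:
$D = 35$ ($D = - 5 \left(-2 - 5\right) = \left(-5\right) \left(-7\right) = 35$)
$s{\left(E \right)} = 35$
$U{\left(J,c \right)} = \frac{1}{35}$ ($U{\left(J,c \right)} = 1 \cdot \frac{1}{35} = \frac{1}{35}$)
$\frac{1}{U{\left(o,15 \right)} + h{\left(-28 \right)}} = \frac{1}{\frac{1}{35} - 28} = \frac{1}{- \frac{979}{35}} = - \frac{35}{979}$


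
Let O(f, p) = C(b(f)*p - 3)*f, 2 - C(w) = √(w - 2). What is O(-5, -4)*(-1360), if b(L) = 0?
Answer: 13600 - 6800*I*√5 ≈ 13600.0 - 15205.0*I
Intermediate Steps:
C(w) = 2 - √(-2 + w) (C(w) = 2 - √(w - 2) = 2 - √(-2 + w))
O(f, p) = f*(2 - I*√5) (O(f, p) = (2 - √(-2 + (0*p - 3)))*f = (2 - √(-2 + (0 - 3)))*f = (2 - √(-2 - 3))*f = (2 - √(-5))*f = (2 - I*√5)*f = f*(2 - I*√5))
O(-5, -4)*(-1360) = -5*(2 - I*√5)*(-1360) = (-10 + 5*I*√5)*(-1360) = 13600 - 6800*I*√5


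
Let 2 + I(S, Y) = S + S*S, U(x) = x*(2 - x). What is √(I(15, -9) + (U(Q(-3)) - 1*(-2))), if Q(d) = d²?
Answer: √177 ≈ 13.304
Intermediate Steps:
I(S, Y) = -2 + S + S² (I(S, Y) = -2 + (S + S*S) = -2 + (S + S²) = -2 + S + S²)
√(I(15, -9) + (U(Q(-3)) - 1*(-2))) = √((-2 + 15 + 15²) + ((-3)²*(2 - 1*(-3)²) - 1*(-2))) = √((-2 + 15 + 225) + (9*(2 - 1*9) + 2)) = √(238 + (9*(2 - 9) + 2)) = √(238 + (9*(-7) + 2)) = √(238 + (-63 + 2)) = √(238 - 61) = √177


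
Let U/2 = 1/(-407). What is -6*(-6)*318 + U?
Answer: 4659334/407 ≈ 11448.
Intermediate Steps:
U = -2/407 (U = 2/(-407) = 2*(-1/407) = -2/407 ≈ -0.0049140)
-6*(-6)*318 + U = -6*(-6)*318 - 2/407 = 36*318 - 2/407 = 11448 - 2/407 = 4659334/407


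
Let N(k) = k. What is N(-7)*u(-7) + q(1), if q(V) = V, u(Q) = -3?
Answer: 22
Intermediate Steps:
N(-7)*u(-7) + q(1) = -7*(-3) + 1 = 21 + 1 = 22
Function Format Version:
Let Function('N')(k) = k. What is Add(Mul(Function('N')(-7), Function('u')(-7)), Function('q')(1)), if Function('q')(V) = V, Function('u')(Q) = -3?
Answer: 22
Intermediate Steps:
Add(Mul(Function('N')(-7), Function('u')(-7)), Function('q')(1)) = Add(Mul(-7, -3), 1) = Add(21, 1) = 22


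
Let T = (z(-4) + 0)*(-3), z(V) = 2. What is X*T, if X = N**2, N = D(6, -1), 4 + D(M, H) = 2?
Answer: -24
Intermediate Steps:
D(M, H) = -2 (D(M, H) = -4 + 2 = -2)
N = -2
X = 4 (X = (-2)**2 = 4)
T = -6 (T = (2 + 0)*(-3) = 2*(-3) = -6)
X*T = 4*(-6) = -24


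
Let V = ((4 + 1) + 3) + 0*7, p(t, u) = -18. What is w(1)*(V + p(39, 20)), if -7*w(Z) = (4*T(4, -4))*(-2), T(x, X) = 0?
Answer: 0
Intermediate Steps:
w(Z) = 0 (w(Z) = -4*0*(-2)/7 = -0*(-2) = -⅐*0 = 0)
V = 8 (V = (5 + 3) + 0 = 8 + 0 = 8)
w(1)*(V + p(39, 20)) = 0*(8 - 18) = 0*(-10) = 0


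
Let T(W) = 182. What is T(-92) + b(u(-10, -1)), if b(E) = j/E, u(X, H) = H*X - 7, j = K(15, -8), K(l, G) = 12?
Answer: 186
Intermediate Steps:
j = 12
u(X, H) = -7 + H*X
b(E) = 12/E
T(-92) + b(u(-10, -1)) = 182 + 12/(-7 - 1*(-10)) = 182 + 12/(-7 + 10) = 182 + 12/3 = 182 + 12*(⅓) = 182 + 4 = 186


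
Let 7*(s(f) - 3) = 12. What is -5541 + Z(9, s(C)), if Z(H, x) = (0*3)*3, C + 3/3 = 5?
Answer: -5541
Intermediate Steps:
C = 4 (C = -1 + 5 = 4)
s(f) = 33/7 (s(f) = 3 + (1/7)*12 = 3 + 12/7 = 33/7)
Z(H, x) = 0 (Z(H, x) = 0*3 = 0)
-5541 + Z(9, s(C)) = -5541 + 0 = -5541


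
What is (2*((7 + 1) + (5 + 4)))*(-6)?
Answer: -204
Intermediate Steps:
(2*((7 + 1) + (5 + 4)))*(-6) = (2*(8 + 9))*(-6) = (2*17)*(-6) = 34*(-6) = -204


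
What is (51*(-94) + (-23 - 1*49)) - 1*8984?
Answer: -13850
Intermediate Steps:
(51*(-94) + (-23 - 1*49)) - 1*8984 = (-4794 + (-23 - 49)) - 8984 = (-4794 - 72) - 8984 = -4866 - 8984 = -13850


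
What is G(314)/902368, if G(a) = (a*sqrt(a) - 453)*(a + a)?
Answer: -71121/225592 + 24649*sqrt(314)/112796 ≈ 3.5570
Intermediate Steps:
G(a) = 2*a*(-453 + a**(3/2)) (G(a) = (a**(3/2) - 453)*(2*a) = (-453 + a**(3/2))*(2*a) = 2*a*(-453 + a**(3/2)))
G(314)/902368 = (-906*314 + 2*314**(5/2))/902368 = (-284484 + 2*(98596*sqrt(314)))*(1/902368) = (-284484 + 197192*sqrt(314))*(1/902368) = -71121/225592 + 24649*sqrt(314)/112796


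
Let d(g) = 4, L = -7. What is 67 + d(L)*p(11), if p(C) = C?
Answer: 111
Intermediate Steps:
67 + d(L)*p(11) = 67 + 4*11 = 67 + 44 = 111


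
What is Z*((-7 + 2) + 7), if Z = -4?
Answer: -8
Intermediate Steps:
Z*((-7 + 2) + 7) = -4*((-7 + 2) + 7) = -4*(-5 + 7) = -4*2 = -8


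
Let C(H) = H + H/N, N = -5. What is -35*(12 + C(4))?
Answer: -532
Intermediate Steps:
C(H) = 4*H/5 (C(H) = H + H/(-5) = H + H*(-⅕) = H - H/5 = 4*H/5)
-35*(12 + C(4)) = -35*(12 + (⅘)*4) = -35*(12 + 16/5) = -35*76/5 = -532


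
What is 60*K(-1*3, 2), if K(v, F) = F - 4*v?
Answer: 840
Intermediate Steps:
60*K(-1*3, 2) = 60*(2 - (-4)*3) = 60*(2 - 4*(-3)) = 60*(2 + 12) = 60*14 = 840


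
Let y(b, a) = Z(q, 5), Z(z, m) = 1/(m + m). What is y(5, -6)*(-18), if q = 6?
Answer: -9/5 ≈ -1.8000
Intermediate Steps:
Z(z, m) = 1/(2*m)
y(b, a) = 1/10 (y(b, a) = (1/2)/5 = (1/2)*(1/5) = 1/10)
y(5, -6)*(-18) = (1/10)*(-18) = -9/5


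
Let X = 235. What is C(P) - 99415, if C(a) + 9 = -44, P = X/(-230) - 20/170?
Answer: -99468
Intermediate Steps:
P = -891/782 (P = 235/(-230) - 20/170 = 235*(-1/230) - 20*1/170 = -47/46 - 2/17 = -891/782 ≈ -1.1394)
C(a) = -53 (C(a) = -9 - 44 = -53)
C(P) - 99415 = -53 - 99415 = -99468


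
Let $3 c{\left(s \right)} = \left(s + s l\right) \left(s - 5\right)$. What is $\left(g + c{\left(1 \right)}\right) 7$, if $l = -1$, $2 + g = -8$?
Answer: $-70$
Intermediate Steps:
$g = -10$ ($g = -2 - 8 = -10$)
$c{\left(s \right)} = 0$ ($c{\left(s \right)} = \frac{\left(s + s \left(-1\right)\right) \left(s - 5\right)}{3} = \frac{\left(s - s\right) \left(-5 + s\right)}{3} = \frac{0 \left(-5 + s\right)}{3} = \frac{1}{3} \cdot 0 = 0$)
$\left(g + c{\left(1 \right)}\right) 7 = \left(-10 + 0\right) 7 = \left(-10\right) 7 = -70$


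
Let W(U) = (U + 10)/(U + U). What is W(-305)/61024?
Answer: 59/7444928 ≈ 7.9249e-6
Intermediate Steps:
W(U) = (10 + U)/(2*U) (W(U) = (10 + U)/((2*U)) = (10 + U)*(1/(2*U)) = (10 + U)/(2*U))
W(-305)/61024 = ((½)*(10 - 305)/(-305))/61024 = ((½)*(-1/305)*(-295))*(1/61024) = (59/122)*(1/61024) = 59/7444928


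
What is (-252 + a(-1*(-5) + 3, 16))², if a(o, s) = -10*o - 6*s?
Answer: 183184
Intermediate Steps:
(-252 + a(-1*(-5) + 3, 16))² = (-252 + (-10*(-1*(-5) + 3) - 6*16))² = (-252 + (-10*(5 + 3) - 96))² = (-252 + (-10*8 - 96))² = (-252 + (-80 - 96))² = (-252 - 176)² = (-428)² = 183184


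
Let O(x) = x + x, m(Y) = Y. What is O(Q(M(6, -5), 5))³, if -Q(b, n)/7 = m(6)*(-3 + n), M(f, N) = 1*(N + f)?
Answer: -4741632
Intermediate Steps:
M(f, N) = N + f
Q(b, n) = 126 - 42*n (Q(b, n) = -42*(-3 + n) = -7*(-18 + 6*n) = 126 - 42*n)
O(x) = 2*x
O(Q(M(6, -5), 5))³ = (2*(126 - 42*5))³ = (2*(126 - 210))³ = (2*(-84))³ = (-168)³ = -4741632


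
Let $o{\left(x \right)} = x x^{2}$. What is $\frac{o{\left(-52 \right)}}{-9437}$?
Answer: $\frac{140608}{9437} \approx 14.9$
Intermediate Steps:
$o{\left(x \right)} = x^{3}$
$\frac{o{\left(-52 \right)}}{-9437} = \frac{\left(-52\right)^{3}}{-9437} = \left(-140608\right) \left(- \frac{1}{9437}\right) = \frac{140608}{9437}$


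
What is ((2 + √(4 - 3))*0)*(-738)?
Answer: 0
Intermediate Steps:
((2 + √(4 - 3))*0)*(-738) = ((2 + √1)*0)*(-738) = ((2 + 1)*0)*(-738) = (3*0)*(-738) = 0*(-738) = 0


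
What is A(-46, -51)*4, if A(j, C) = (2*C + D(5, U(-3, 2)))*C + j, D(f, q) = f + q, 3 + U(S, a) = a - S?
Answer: 19196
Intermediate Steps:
U(S, a) = -3 + a - S (U(S, a) = -3 + (a - S) = -3 + a - S)
A(j, C) = j + C*(7 + 2*C) (A(j, C) = (2*C + (5 + (-3 + 2 - 1*(-3))))*C + j = (2*C + (5 + (-3 + 2 + 3)))*C + j = (2*C + (5 + 2))*C + j = (2*C + 7)*C + j = (7 + 2*C)*C + j = C*(7 + 2*C) + j = j + C*(7 + 2*C))
A(-46, -51)*4 = (-46 + 2*(-51)² + 7*(-51))*4 = (-46 + 2*2601 - 357)*4 = (-46 + 5202 - 357)*4 = 4799*4 = 19196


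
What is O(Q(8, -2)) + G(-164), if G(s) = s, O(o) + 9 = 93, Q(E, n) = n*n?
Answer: -80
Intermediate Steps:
Q(E, n) = n²
O(o) = 84 (O(o) = -9 + 93 = 84)
O(Q(8, -2)) + G(-164) = 84 - 164 = -80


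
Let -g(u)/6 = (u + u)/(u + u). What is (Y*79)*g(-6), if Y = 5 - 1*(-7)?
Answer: -5688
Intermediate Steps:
g(u) = -6 (g(u) = -6*(u + u)/(u + u) = -6*2*u/(2*u) = -6*2*u*1/(2*u) = -6*1 = -6)
Y = 12 (Y = 5 + 7 = 12)
(Y*79)*g(-6) = (12*79)*(-6) = 948*(-6) = -5688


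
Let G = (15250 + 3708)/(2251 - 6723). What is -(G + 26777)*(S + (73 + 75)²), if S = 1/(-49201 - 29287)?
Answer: -102918073748940843/175499168 ≈ -5.8643e+8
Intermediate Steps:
G = -9479/2236 (G = 18958/(-4472) = 18958*(-1/4472) = -9479/2236 ≈ -4.2393)
S = -1/78488 (S = 1/(-78488) = -1/78488 ≈ -1.2741e-5)
-(G + 26777)*(S + (73 + 75)²) = -(-9479/2236 + 26777)*(-1/78488 + (73 + 75)²) = -59863893*(-1/78488 + 148²)/2236 = -59863893*(-1/78488 + 21904)/2236 = -59863893*1719201151/(2236*78488) = -1*102918073748940843/175499168 = -102918073748940843/175499168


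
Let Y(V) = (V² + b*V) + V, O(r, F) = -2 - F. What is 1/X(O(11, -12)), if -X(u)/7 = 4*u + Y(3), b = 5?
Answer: -1/469 ≈ -0.0021322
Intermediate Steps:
Y(V) = V² + 6*V (Y(V) = (V² + 5*V) + V = V² + 6*V)
X(u) = -189 - 28*u (X(u) = -7*(4*u + 3*(6 + 3)) = -7*(4*u + 3*9) = -7*(4*u + 27) = -7*(27 + 4*u) = -189 - 28*u)
1/X(O(11, -12)) = 1/(-189 - 28*(-2 - 1*(-12))) = 1/(-189 - 28*(-2 + 12)) = 1/(-189 - 28*10) = 1/(-189 - 280) = 1/(-469) = -1/469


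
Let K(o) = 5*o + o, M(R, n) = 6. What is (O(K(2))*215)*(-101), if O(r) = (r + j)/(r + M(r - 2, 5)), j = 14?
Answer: -282295/9 ≈ -31366.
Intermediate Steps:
K(o) = 6*o
O(r) = (14 + r)/(6 + r) (O(r) = (r + 14)/(r + 6) = (14 + r)/(6 + r))
(O(K(2))*215)*(-101) = (((14 + 6*2)/(6 + 6*2))*215)*(-101) = (((14 + 12)/(6 + 12))*215)*(-101) = ((26/18)*215)*(-101) = (((1/18)*26)*215)*(-101) = ((13/9)*215)*(-101) = (2795/9)*(-101) = -282295/9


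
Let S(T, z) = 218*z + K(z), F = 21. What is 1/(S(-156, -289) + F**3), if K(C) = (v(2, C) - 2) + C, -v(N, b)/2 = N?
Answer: -1/54036 ≈ -1.8506e-5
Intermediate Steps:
v(N, b) = -2*N
K(C) = -6 + C (K(C) = (-2*2 - 2) + C = (-4 - 2) + C = -6 + C)
S(T, z) = -6 + 219*z (S(T, z) = 218*z + (-6 + z) = -6 + 219*z)
1/(S(-156, -289) + F**3) = 1/((-6 + 219*(-289)) + 21**3) = 1/((-6 - 63291) + 9261) = 1/(-63297 + 9261) = 1/(-54036) = -1/54036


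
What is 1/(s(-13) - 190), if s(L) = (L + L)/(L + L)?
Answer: -1/189 ≈ -0.0052910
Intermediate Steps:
s(L) = 1 (s(L) = (2*L)/((2*L)) = (2*L)*(1/(2*L)) = 1)
1/(s(-13) - 190) = 1/(1 - 190) = 1/(-189) = -1/189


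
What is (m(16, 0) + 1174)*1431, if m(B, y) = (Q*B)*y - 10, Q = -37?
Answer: 1665684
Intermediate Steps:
m(B, y) = -10 - 37*B*y (m(B, y) = (-37*B)*y - 10 = -37*B*y - 10 = -10 - 37*B*y)
(m(16, 0) + 1174)*1431 = ((-10 - 37*16*0) + 1174)*1431 = ((-10 + 0) + 1174)*1431 = (-10 + 1174)*1431 = 1164*1431 = 1665684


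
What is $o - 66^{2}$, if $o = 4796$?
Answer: $440$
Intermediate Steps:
$o - 66^{2} = 4796 - 66^{2} = 4796 - 4356 = 440$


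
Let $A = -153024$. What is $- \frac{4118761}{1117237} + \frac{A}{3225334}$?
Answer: $- \frac{6727671982931}{1801731241079} \approx -3.734$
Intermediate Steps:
$- \frac{4118761}{1117237} + \frac{A}{3225334} = - \frac{4118761}{1117237} - \frac{153024}{3225334} = \left(-4118761\right) \frac{1}{1117237} - \frac{76512}{1612667} = - \frac{4118761}{1117237} - \frac{76512}{1612667} = - \frac{6727671982931}{1801731241079}$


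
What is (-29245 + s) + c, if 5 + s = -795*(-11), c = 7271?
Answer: -13234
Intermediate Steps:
s = 8740 (s = -5 - 795*(-11) = -5 + 8745 = 8740)
(-29245 + s) + c = (-29245 + 8740) + 7271 = -20505 + 7271 = -13234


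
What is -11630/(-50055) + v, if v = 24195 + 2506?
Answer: 267306037/10011 ≈ 26701.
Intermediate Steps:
v = 26701
-11630/(-50055) + v = -11630/(-50055) + 26701 = -11630*(-1/50055) + 26701 = 2326/10011 + 26701 = 267306037/10011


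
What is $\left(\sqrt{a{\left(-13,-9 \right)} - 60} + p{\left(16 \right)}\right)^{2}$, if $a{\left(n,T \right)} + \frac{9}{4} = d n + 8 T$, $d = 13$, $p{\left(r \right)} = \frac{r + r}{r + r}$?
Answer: $- \frac{1209}{4} + i \sqrt{1213} \approx -302.25 + 34.828 i$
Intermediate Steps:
$p{\left(r \right)} = 1$ ($p{\left(r \right)} = \frac{2 r}{2 r} = 2 r \frac{1}{2 r} = 1$)
$a{\left(n,T \right)} = - \frac{9}{4} + 8 T + 13 n$ ($a{\left(n,T \right)} = - \frac{9}{4} + \left(13 n + 8 T\right) = - \frac{9}{4} + \left(8 T + 13 n\right) = - \frac{9}{4} + 8 T + 13 n$)
$\left(\sqrt{a{\left(-13,-9 \right)} - 60} + p{\left(16 \right)}\right)^{2} = \left(\sqrt{\left(- \frac{9}{4} + 8 \left(-9\right) + 13 \left(-13\right)\right) - 60} + 1\right)^{2} = \left(\sqrt{\left(- \frac{9}{4} - 72 - 169\right) - 60} + 1\right)^{2} = \left(\sqrt{- \frac{973}{4} - 60} + 1\right)^{2} = \left(\sqrt{- \frac{1213}{4}} + 1\right)^{2} = \left(\frac{i \sqrt{1213}}{2} + 1\right)^{2} = \left(1 + \frac{i \sqrt{1213}}{2}\right)^{2}$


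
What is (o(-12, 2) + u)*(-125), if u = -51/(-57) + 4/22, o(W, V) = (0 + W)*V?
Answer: 598875/209 ≈ 2865.4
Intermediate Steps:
o(W, V) = V*W (o(W, V) = W*V = V*W)
u = 225/209 (u = -51*(-1/57) + 4*(1/22) = 17/19 + 2/11 = 225/209 ≈ 1.0766)
(o(-12, 2) + u)*(-125) = (2*(-12) + 225/209)*(-125) = (-24 + 225/209)*(-125) = -4791/209*(-125) = 598875/209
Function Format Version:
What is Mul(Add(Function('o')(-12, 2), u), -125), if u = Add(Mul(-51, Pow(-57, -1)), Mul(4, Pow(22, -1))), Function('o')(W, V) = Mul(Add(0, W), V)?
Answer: Rational(598875, 209) ≈ 2865.4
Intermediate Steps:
Function('o')(W, V) = Mul(V, W) (Function('o')(W, V) = Mul(W, V) = Mul(V, W))
u = Rational(225, 209) (u = Add(Mul(-51, Rational(-1, 57)), Mul(4, Rational(1, 22))) = Add(Rational(17, 19), Rational(2, 11)) = Rational(225, 209) ≈ 1.0766)
Mul(Add(Function('o')(-12, 2), u), -125) = Mul(Add(Mul(2, -12), Rational(225, 209)), -125) = Mul(Add(-24, Rational(225, 209)), -125) = Mul(Rational(-4791, 209), -125) = Rational(598875, 209)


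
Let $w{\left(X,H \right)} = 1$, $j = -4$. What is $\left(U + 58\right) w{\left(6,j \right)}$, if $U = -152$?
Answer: $-94$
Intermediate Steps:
$\left(U + 58\right) w{\left(6,j \right)} = \left(-152 + 58\right) 1 = \left(-94\right) 1 = -94$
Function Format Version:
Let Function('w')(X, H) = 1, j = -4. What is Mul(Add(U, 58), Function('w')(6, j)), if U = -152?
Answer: -94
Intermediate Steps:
Mul(Add(U, 58), Function('w')(6, j)) = Mul(Add(-152, 58), 1) = Mul(-94, 1) = -94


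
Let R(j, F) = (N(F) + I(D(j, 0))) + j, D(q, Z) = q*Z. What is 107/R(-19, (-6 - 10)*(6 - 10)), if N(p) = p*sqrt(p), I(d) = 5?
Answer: 107/498 ≈ 0.21486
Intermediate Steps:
D(q, Z) = Z*q
N(p) = p**(3/2)
R(j, F) = 5 + j + F**(3/2) (R(j, F) = (F**(3/2) + 5) + j = (5 + F**(3/2)) + j = 5 + j + F**(3/2))
107/R(-19, (-6 - 10)*(6 - 10)) = 107/(5 - 19 + ((-6 - 10)*(6 - 10))**(3/2)) = 107/(5 - 19 + (-16*(-4))**(3/2)) = 107/(5 - 19 + 64**(3/2)) = 107/(5 - 19 + 512) = 107/498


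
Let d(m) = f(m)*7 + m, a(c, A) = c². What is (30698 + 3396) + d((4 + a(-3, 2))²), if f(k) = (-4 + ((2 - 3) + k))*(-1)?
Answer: 33115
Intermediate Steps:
f(k) = 5 - k (f(k) = (-4 + (-1 + k))*(-1) = (-5 + k)*(-1) = 5 - k)
d(m) = 35 - 6*m (d(m) = (5 - m)*7 + m = (35 - 7*m) + m = 35 - 6*m)
(30698 + 3396) + d((4 + a(-3, 2))²) = (30698 + 3396) + (35 - 6*(4 + (-3)²)²) = 34094 + (35 - 6*(4 + 9)²) = 34094 + (35 - 6*13²) = 34094 + (35 - 6*169) = 34094 + (35 - 1014) = 34094 - 979 = 33115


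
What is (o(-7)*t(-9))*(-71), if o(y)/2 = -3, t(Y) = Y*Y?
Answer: 34506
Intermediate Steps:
t(Y) = Y²
o(y) = -6 (o(y) = 2*(-3) = -6)
(o(-7)*t(-9))*(-71) = -6*(-9)²*(-71) = -6*81*(-71) = -486*(-71) = 34506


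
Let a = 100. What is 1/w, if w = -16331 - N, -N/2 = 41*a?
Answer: -1/8131 ≈ -0.00012299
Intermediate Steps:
N = -8200 (N = -82*100 = -2*4100 = -8200)
w = -8131 (w = -16331 - 1*(-8200) = -16331 + 8200 = -8131)
1/w = 1/(-8131) = -1/8131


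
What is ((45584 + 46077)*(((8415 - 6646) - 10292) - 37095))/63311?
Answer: -4181391498/63311 ≈ -66045.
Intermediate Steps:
((45584 + 46077)*(((8415 - 6646) - 10292) - 37095))/63311 = (91661*((1769 - 10292) - 37095))*(1/63311) = (91661*(-8523 - 37095))*(1/63311) = (91661*(-45618))*(1/63311) = -4181391498*1/63311 = -4181391498/63311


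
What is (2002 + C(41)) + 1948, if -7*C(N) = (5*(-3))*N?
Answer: 28265/7 ≈ 4037.9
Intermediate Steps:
C(N) = 15*N/7 (C(N) = -5*(-3)*N/7 = -(-15)*N/7 = 15*N/7)
(2002 + C(41)) + 1948 = (2002 + (15/7)*41) + 1948 = (2002 + 615/7) + 1948 = 14629/7 + 1948 = 28265/7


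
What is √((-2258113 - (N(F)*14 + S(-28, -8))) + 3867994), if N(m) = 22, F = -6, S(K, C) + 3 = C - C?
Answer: 2*√402394 ≈ 1268.7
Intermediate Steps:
S(K, C) = -3 (S(K, C) = -3 + (C - C) = -3 + 0 = -3)
√((-2258113 - (N(F)*14 + S(-28, -8))) + 3867994) = √((-2258113 - (22*14 - 3)) + 3867994) = √((-2258113 - (308 - 3)) + 3867994) = √((-2258113 - 1*305) + 3867994) = √((-2258113 - 305) + 3867994) = √(-2258418 + 3867994) = √1609576 = 2*√402394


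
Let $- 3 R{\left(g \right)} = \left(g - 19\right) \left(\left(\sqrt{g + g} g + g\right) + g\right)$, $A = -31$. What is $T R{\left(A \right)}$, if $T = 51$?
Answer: $-52700 - 26350 i \sqrt{62} \approx -52700.0 - 2.0748 \cdot 10^{5} i$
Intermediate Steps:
$R{\left(g \right)} = - \frac{\left(-19 + g\right) \left(2 g + \sqrt{2} g^{\frac{3}{2}}\right)}{3}$ ($R{\left(g \right)} = - \frac{\left(g - 19\right) \left(\left(\sqrt{g + g} g + g\right) + g\right)}{3} = - \frac{\left(-19 + g\right) \left(\left(\sqrt{2 g} g + g\right) + g\right)}{3} = - \frac{\left(-19 + g\right) \left(\left(\sqrt{2} \sqrt{g} g + g\right) + g\right)}{3} = - \frac{\left(-19 + g\right) \left(\left(\sqrt{2} g^{\frac{3}{2}} + g\right) + g\right)}{3} = - \frac{\left(-19 + g\right) \left(\left(g + \sqrt{2} g^{\frac{3}{2}}\right) + g\right)}{3} = - \frac{\left(-19 + g\right) \left(2 g + \sqrt{2} g^{\frac{3}{2}}\right)}{3}$)
$T R{\left(A \right)} = 51 \left(- \frac{2 \left(-31\right)^{2}}{3} + \frac{38}{3} \left(-31\right) - \frac{\sqrt{2} \left(-31\right)^{\frac{5}{2}}}{3} + \frac{19 \sqrt{2} \left(-31\right)^{\frac{3}{2}}}{3}\right) = 51 \left(\left(- \frac{2}{3}\right) 961 - \frac{1178}{3} - \frac{\sqrt{2} \cdot 961 i \sqrt{31}}{3} + \frac{19 \sqrt{2} \left(- 31 i \sqrt{31}\right)}{3}\right) = 51 \left(- \frac{1922}{3} - \frac{1178}{3} - \frac{961 i \sqrt{62}}{3} - \frac{589 i \sqrt{62}}{3}\right) = 51 \left(- \frac{3100}{3} - \frac{1550 i \sqrt{62}}{3}\right) = -52700 - 26350 i \sqrt{62}$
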